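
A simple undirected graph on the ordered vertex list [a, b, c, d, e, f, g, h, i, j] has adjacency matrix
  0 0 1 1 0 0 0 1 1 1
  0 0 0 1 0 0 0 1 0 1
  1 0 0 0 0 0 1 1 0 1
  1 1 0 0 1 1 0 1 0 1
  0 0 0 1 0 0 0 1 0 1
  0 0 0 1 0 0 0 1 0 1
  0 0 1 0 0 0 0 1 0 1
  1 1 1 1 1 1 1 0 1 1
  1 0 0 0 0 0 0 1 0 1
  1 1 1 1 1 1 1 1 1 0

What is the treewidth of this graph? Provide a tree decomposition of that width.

Each bag holds 4 vertices, so the decomposition has width 3, which upper-bounds the treewidth. On the other hand G contains the 4-clique {d, e, h, j}. A clique must lie in a single bag of any decomposition, so no decomposition can have width below 3. The upper and lower bounds meet at 3, so that is the treewidth.

Treewidth 3.
One optimal decomposition is:
Bags: B1 = {d, e, h, j}  B2 = {a, d, h, j}  B3 = {b, d, h, j}  B4 = {a, h, i, j}  B5 = {a, c, h, j}  B6 = {c, g, h, j}  B7 = {d, f, h, j}
Tree: B1–B2, B1–B3, B2–B4, B2–B5, B5–B6, B1–B7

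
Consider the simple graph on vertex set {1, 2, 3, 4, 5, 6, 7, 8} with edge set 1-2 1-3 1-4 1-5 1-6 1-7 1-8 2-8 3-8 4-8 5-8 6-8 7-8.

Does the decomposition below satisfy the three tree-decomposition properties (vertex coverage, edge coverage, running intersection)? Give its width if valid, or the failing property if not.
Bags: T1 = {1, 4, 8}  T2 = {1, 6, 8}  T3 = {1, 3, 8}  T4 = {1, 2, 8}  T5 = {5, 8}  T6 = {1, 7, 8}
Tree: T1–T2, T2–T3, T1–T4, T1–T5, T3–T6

A tree decomposition must satisfy three properties: every vertex lies in some bag; for every edge, both endpoints lie together in some bag; and for every vertex, the bags containing it form a connected subtree. Here edge (1,5) lies in no bag, so the decomposition is invalid.

No — edge (1,5) lies in no bag.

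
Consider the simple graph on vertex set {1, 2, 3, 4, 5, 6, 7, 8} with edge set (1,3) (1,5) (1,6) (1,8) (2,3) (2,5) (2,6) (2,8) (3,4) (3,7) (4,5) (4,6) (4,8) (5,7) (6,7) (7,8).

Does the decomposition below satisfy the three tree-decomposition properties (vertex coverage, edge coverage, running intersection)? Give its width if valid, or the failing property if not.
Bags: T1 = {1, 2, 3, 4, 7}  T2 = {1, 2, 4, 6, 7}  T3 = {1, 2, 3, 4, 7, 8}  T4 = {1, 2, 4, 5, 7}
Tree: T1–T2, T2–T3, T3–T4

A tree decomposition must satisfy three properties: every vertex lies in some bag; for every edge, both endpoints lie together in some bag; and for every vertex, the bags containing it form a connected subtree. Here bags containing vertex 3 are not connected in the tree, so the decomposition is invalid.

No — bags containing vertex 3 are not connected in the tree.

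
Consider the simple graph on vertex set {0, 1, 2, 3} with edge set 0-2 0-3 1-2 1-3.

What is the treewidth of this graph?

2

A width-2 tree decomposition is:
Bags: B1 = {0, 1, 3}  B2 = {0, 1, 2}
Tree: B1–B2
The largest bag has 3 vertices, giving width 2; this decomposition certifies tw(G) ≤ 2. The edges 0–3–1–2–0 form a cycle, so G is not a tree and its treewidth is at least 2. Combining the bounds, tw(G) = 2.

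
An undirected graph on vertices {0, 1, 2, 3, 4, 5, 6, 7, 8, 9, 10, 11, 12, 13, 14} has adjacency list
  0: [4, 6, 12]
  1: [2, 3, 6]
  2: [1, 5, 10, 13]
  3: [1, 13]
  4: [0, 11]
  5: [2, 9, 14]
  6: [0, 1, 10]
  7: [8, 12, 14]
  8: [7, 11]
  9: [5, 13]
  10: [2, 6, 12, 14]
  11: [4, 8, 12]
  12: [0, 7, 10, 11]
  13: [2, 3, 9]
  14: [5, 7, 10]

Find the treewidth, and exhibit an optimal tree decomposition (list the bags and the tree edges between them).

The largest bag has 4 vertices, giving width 3; this decomposition certifies tw(G) ≤ 3. For the lower bound: the 4 vertex sets {3,9,13}, {1}, {2}, {5,6,10,14} are disjoint, each induces a connected subgraph, and every pair is joined by at least one edge of G. Contracting each set to a single vertex therefore yields K_{4} as a minor, and since treewidth is minor-monotone, tw(G) ≥ tw(K_{4}) = 3. Therefore the treewidth is 3.

Treewidth 3.
Bags: B1 = {1, 3, 9, 13}  B2 = {1, 2, 9, 13}  B3 = {1, 2, 5, 9}  B4 = {1, 2, 5, 6}  B5 = {2, 5, 6, 10}  B6 = {5, 6, 10, 14}  B7 = {0, 6, 10, 14}  B8 = {0, 10, 12, 14}  B9 = {0, 7, 12, 14}  B10 = {0, 4, 7, 12}  B11 = {4, 7, 11, 12}  B12 = {4, 7, 8, 11}
Tree: B1–B2, B2–B3, B3–B4, B4–B5, B5–B6, B6–B7, B7–B8, B8–B9, B9–B10, B10–B11, B11–B12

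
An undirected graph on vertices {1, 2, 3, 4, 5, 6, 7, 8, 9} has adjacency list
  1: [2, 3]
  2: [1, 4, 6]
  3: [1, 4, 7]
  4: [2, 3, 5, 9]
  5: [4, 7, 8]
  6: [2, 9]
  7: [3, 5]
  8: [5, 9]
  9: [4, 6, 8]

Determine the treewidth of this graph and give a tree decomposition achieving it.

Every bag has size at most 4, so the width is 4 − 1 = 3 and tw(G) ≤ 3. For the lower bound: the 4 vertex sets {6,8,9}, {2}, {4}, {1,3,5,7} are disjoint, each induces a connected subgraph, and every pair is joined by at least one edge of G. Contracting each set to a single vertex therefore yields K_{4} as a minor, and since treewidth is minor-monotone, tw(G) ≥ tw(K_{4}) = 3. The upper and lower bounds meet at 3, so that is the treewidth.

Treewidth 3.
One optimal decomposition is:
Bags: B1 = {2, 6, 8, 9}  B2 = {2, 4, 8, 9}  B3 = {2, 4, 5, 8}  B4 = {1, 2, 4, 5}  B5 = {1, 3, 4, 5}  B6 = {1, 3, 5, 7}
Tree: B1–B2, B2–B3, B3–B4, B4–B5, B5–B6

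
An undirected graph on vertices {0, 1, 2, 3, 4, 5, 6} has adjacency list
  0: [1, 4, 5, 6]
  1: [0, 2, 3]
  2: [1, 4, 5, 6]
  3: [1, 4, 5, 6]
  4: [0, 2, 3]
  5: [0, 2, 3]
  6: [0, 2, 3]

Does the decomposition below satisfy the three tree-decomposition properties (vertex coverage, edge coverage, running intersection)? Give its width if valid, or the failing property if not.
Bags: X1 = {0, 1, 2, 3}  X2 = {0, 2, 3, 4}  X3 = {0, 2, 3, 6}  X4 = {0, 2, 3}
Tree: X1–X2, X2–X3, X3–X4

No — vertex 5 appears in no bag.

A tree decomposition must satisfy three properties: every vertex lies in some bag; for every edge, both endpoints lie together in some bag; and for every vertex, the bags containing it form a connected subtree. Here vertex 5 appears in no bag, so the decomposition is invalid.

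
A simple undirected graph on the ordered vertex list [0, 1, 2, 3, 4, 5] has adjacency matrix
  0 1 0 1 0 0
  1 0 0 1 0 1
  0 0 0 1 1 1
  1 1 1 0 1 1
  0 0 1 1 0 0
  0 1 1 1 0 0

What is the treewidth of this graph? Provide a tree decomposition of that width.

Treewidth 2.
Bags: B1 = {1, 3, 5}  B2 = {2, 3, 5}  B3 = {2, 3, 4}  B4 = {0, 1, 3}
Tree: B1–B2, B2–B3, B1–B4

The largest bag has 3 vertices, giving width 2; this decomposition certifies tw(G) ≤ 2. Conversely, {0, 1, 3} is a clique of size 3, and the vertices of any clique must share a bag in every tree decomposition; so some bag has ≥ 3 vertices and tw(G) ≥ 2. Therefore the treewidth is 2.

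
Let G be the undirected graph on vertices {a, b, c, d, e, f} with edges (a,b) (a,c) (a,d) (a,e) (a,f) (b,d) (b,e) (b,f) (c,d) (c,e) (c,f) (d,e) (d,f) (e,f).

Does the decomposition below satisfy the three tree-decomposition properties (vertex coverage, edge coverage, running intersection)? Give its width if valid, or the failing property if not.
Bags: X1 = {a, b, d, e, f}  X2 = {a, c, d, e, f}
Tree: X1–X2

Checking the three conditions: (i) the bags cover all of {a, b, c, d, e, f}; (ii) for each edge, some bag contains both endpoints; (iii) the bags containing any fixed vertex form a subtree. All hold, so the decomposition is valid with width 5 − 1 = 4.

Yes; width 4.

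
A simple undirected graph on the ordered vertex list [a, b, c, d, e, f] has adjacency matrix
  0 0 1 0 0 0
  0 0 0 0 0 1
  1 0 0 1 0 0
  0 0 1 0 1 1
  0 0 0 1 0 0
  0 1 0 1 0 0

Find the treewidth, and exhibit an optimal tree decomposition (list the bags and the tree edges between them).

Treewidth 1.
Bags: B1 = {b, f}  B2 = {d, f}  B3 = {d, e}  B4 = {c, d}  B5 = {a, c}
Tree: B1–B2, B2–B3, B3–B4, B4–B5

The largest bag has 2 vertices, giving width 1; this decomposition certifies tw(G) ≤ 1. Any graph with an edge has treewidth ≥ 1, and G has the edge b–f. The upper and lower bounds meet at 1, so that is the treewidth.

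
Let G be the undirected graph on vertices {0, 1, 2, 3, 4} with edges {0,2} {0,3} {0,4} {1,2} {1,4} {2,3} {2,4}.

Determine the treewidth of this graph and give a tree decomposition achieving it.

Each bag holds 3 vertices, so the decomposition has width 2, which upper-bounds the treewidth. On the other hand G contains the 3-clique {0, 2, 3}. A clique must lie in a single bag of any decomposition, so no decomposition can have width below 2. The upper and lower bounds meet at 2, so that is the treewidth.

Treewidth 2.
Bags: B1 = {0, 2, 4}  B2 = {0, 2, 3}  B3 = {1, 2, 4}
Tree: B1–B2, B1–B3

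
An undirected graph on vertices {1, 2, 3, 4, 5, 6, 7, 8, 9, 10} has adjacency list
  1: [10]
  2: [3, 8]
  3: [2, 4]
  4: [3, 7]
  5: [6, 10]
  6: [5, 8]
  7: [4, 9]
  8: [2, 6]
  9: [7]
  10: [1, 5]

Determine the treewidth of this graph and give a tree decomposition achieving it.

Each bag holds 2 vertices, so the decomposition has width 1, which upper-bounds the treewidth. Since G has at least one edge (e.g. 1–10), it is not an edgeless graph, so tw(G) ≥ 1. Hence tw(G) = 1 exactly.

Treewidth 1.
One such decomposition:
Bags: B1 = {1, 10}  B2 = {5, 10}  B3 = {5, 6}  B4 = {6, 8}  B5 = {2, 8}  B6 = {2, 3}  B7 = {3, 4}  B8 = {4, 7}  B9 = {7, 9}
Tree: B1–B2, B2–B3, B3–B4, B4–B5, B5–B6, B6–B7, B7–B8, B8–B9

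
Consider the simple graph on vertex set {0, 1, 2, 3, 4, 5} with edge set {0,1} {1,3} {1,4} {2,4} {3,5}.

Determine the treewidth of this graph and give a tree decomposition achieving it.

Treewidth 1.
One optimal decomposition is:
Bags: B1 = {1, 4}  B2 = {1, 3}  B3 = {0, 1}  B4 = {3, 5}  B5 = {2, 4}
Tree: B1–B2, B1–B3, B2–B4, B1–B5

Every bag has size at most 2, so the width is 2 − 1 = 1 and tw(G) ≤ 1. Any graph with an edge has treewidth ≥ 1, and G has the edge 4–1. The upper and lower bounds meet at 1, so that is the treewidth.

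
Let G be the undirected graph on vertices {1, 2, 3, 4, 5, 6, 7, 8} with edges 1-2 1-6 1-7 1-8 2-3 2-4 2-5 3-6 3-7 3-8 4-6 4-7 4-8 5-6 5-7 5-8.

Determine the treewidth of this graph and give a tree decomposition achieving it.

The largest bag has 5 vertices, giving width 4; this decomposition certifies tw(G) ≤ 4. For the lower bound: the 5 vertex sets {5,8}, {1,2}, {4,7}, {3}, {6} are disjoint, each induces a connected subgraph, and every pair is joined by at least one edge of G. Contracting each set to a single vertex therefore yields K_{5} as a minor, and since treewidth is minor-monotone, tw(G) ≥ tw(K_{5}) = 4. The upper and lower bounds meet at 4, so that is the treewidth.

Treewidth 4.
One optimal decomposition is:
Bags: B1 = {1, 3, 4, 5, 8}  B2 = {1, 2, 3, 4, 5}  B3 = {1, 3, 4, 5, 7}  B4 = {1, 3, 4, 5, 6}
Tree: B1–B2, B2–B3, B3–B4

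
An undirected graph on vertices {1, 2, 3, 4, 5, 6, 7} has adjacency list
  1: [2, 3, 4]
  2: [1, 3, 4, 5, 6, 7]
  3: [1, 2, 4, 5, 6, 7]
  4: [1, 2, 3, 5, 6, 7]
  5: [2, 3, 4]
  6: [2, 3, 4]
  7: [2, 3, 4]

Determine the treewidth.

A width-3 tree decomposition is:
Bags: B1 = {2, 3, 4, 5}  B2 = {2, 3, 4, 6}  B3 = {1, 2, 3, 4}  B4 = {2, 3, 4, 7}
Tree: B1–B2, B2–B3, B1–B4
Every bag has size at most 4, so the width is 4 − 1 = 3 and tw(G) ≤ 3. Conversely, {1, 2, 3, 4} is a clique of size 4, and the vertices of any clique must share a bag in every tree decomposition; so some bag has ≥ 4 vertices and tw(G) ≥ 3. Combining the bounds, tw(G) = 3.

3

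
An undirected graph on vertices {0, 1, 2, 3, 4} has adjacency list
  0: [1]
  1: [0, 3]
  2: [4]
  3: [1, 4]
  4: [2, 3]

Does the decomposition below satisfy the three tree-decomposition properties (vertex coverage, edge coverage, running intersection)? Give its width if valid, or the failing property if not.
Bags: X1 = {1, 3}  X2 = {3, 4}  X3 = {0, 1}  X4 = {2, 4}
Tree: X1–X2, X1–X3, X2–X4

Yes; width 1.

Every vertex of G appears in some bag (union = {0, 1, 2, 3, 4}); every edge is covered by a bag; and for each vertex v the set of bags containing v is connected in the bag tree. The decomposition is therefore valid. The largest bag has 2 vertices, so the width is 1.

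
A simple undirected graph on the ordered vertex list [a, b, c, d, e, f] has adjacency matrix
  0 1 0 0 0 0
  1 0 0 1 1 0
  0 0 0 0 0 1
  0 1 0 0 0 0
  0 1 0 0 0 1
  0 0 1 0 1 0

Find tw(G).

1

A width-1 tree decomposition is:
Bags: B1 = {a, b}  B2 = {b, e}  B3 = {e, f}  B4 = {b, d}  B5 = {c, f}
Tree: B1–B2, B2–B3, B2–B4, B3–B5
Every bag has size at most 2, so the width is 2 − 1 = 1 and tw(G) ≤ 1. Since G has at least one edge (e.g. b–a), it is not an edgeless graph, so tw(G) ≥ 1. The upper and lower bounds meet at 1, so that is the treewidth.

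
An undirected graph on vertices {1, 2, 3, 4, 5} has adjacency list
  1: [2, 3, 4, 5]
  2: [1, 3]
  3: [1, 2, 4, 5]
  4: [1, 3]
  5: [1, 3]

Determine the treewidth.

A width-2 tree decomposition is:
Bags: B1 = {1, 2, 3}  B2 = {1, 3, 5}  B3 = {1, 3, 4}
Tree: B1–B2, B1–B3
Every bag has size at most 3, so the width is 3 − 1 = 2 and tw(G) ≤ 2. For the lower bound, the 3 vertices {1, 2, 3} are pairwise adjacent, and any tree decomposition puts a clique entirely inside one bag — forcing width ≥ 2. Combining the bounds, tw(G) = 2.

2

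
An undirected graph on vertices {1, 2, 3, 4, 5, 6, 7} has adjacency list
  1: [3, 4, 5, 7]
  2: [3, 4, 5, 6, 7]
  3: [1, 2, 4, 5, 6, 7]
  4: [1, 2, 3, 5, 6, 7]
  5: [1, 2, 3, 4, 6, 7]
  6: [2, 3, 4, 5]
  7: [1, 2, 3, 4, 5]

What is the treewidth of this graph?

A width-4 tree decomposition is:
Bags: B1 = {2, 3, 4, 5, 7}  B2 = {1, 3, 4, 5, 7}  B3 = {2, 3, 4, 5, 6}
Tree: B1–B2, B1–B3
The largest bag has 5 vertices, giving width 4; this decomposition certifies tw(G) ≤ 4. On the other hand G contains the 5-clique {1, 3, 4, 5, 7}. A clique must lie in a single bag of any decomposition, so no decomposition can have width below 4. Hence tw(G) = 4 exactly.

4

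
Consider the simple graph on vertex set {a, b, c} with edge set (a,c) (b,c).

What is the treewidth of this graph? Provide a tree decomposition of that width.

The largest bag has 2 vertices, giving width 1; this decomposition certifies tw(G) ≤ 1. Any graph with an edge has treewidth ≥ 1, and G has the edge b–c. Hence tw(G) = 1 exactly.

Treewidth 1.
One optimal decomposition is:
Bags: B1 = {b, c}  B2 = {a, c}
Tree: B1–B2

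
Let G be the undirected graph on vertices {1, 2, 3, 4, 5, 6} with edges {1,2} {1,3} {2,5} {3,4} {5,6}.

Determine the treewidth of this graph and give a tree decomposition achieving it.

Treewidth 1.
One such decomposition:
Bags: B1 = {3, 4}  B2 = {1, 3}  B3 = {1, 2}  B4 = {2, 5}  B5 = {5, 6}
Tree: B1–B2, B2–B3, B3–B4, B4–B5

Each bag holds 2 vertices, so the decomposition has width 1, which upper-bounds the treewidth. Any graph with an edge has treewidth ≥ 1, and G has the edge 4–3. Combining the bounds, tw(G) = 1.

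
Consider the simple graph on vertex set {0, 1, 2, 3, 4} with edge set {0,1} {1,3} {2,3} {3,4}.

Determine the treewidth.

A width-1 tree decomposition is:
Bags: B1 = {0, 1}  B2 = {1, 3}  B3 = {2, 3}  B4 = {3, 4}
Tree: B1–B2, B2–B3, B2–B4
Each bag holds 2 vertices, so the decomposition has width 1, which upper-bounds the treewidth. G has an edge, so its treewidth is at least 1. Therefore the treewidth is 1.

1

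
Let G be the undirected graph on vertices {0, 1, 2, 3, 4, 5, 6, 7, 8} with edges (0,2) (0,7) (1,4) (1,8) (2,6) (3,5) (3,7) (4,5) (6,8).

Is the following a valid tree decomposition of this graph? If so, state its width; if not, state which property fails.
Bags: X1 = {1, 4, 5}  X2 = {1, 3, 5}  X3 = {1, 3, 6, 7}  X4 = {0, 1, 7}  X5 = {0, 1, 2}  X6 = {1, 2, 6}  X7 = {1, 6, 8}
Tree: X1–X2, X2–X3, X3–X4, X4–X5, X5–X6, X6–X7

No — bags containing vertex 6 are not connected in the tree.

A tree decomposition must satisfy three properties: every vertex lies in some bag; for every edge, both endpoints lie together in some bag; and for every vertex, the bags containing it form a connected subtree. Here bags containing vertex 6 are not connected in the tree, so the decomposition is invalid.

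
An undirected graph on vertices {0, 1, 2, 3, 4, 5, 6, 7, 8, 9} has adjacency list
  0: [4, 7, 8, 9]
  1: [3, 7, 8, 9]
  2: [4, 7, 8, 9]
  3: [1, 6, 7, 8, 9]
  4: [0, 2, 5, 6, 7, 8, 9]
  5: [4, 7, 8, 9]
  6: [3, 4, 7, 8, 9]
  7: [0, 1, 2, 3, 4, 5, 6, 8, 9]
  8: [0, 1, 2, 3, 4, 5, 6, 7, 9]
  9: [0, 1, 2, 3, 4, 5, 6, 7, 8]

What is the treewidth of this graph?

A width-4 tree decomposition is:
Bags: B1 = {4, 6, 7, 8, 9}  B2 = {4, 5, 7, 8, 9}  B3 = {2, 4, 7, 8, 9}  B4 = {3, 6, 7, 8, 9}  B5 = {1, 3, 7, 8, 9}  B6 = {0, 4, 7, 8, 9}
Tree: B1–B2, B2–B3, B1–B4, B4–B5, B3–B6
Each bag holds 5 vertices, so the decomposition has width 4, which upper-bounds the treewidth. Conversely, {1, 3, 7, 8, 9} is a clique of size 5, and the vertices of any clique must share a bag in every tree decomposition; so some bag has ≥ 5 vertices and tw(G) ≥ 4. Hence tw(G) = 4 exactly.

4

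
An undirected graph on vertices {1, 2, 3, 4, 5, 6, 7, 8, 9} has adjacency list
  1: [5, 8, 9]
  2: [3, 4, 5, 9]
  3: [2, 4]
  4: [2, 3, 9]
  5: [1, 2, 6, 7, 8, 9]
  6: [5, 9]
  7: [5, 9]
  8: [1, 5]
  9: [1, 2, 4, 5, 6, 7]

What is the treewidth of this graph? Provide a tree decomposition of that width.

Treewidth 2.
One such decomposition:
Bags: B1 = {1, 5, 9}  B2 = {5, 7, 9}  B3 = {5, 6, 9}  B4 = {2, 5, 9}  B5 = {2, 4, 9}  B6 = {1, 5, 8}  B7 = {2, 3, 4}
Tree: B1–B2, B1–B3, B1–B4, B4–B5, B1–B6, B5–B7

Each bag holds 3 vertices, so the decomposition has width 2, which upper-bounds the treewidth. Conversely, {2, 3, 4} is a clique of size 3, and the vertices of any clique must share a bag in every tree decomposition; so some bag has ≥ 3 vertices and tw(G) ≥ 2. Hence tw(G) = 2 exactly.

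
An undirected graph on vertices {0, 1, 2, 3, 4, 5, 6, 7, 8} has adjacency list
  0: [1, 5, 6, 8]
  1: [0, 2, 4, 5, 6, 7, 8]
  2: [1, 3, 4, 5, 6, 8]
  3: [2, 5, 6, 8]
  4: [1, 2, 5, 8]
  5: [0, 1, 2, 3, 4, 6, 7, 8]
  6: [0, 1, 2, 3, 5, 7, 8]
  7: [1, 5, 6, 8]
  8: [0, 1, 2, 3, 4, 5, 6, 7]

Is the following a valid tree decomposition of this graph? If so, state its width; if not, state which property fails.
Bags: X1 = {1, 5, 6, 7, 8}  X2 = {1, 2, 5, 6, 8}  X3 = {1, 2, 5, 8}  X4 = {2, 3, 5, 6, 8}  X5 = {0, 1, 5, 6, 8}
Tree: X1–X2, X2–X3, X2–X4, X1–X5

No — vertex 4 appears in no bag.

A tree decomposition must satisfy three properties: every vertex lies in some bag; for every edge, both endpoints lie together in some bag; and for every vertex, the bags containing it form a connected subtree. Here vertex 4 appears in no bag, so the decomposition is invalid.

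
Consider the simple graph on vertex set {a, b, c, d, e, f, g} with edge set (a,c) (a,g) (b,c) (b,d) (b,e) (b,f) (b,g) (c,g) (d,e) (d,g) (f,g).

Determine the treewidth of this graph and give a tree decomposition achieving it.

Treewidth 2.
One optimal decomposition is:
Bags: B1 = {b, f, g}  B2 = {b, d, g}  B3 = {b, d, e}  B4 = {b, c, g}  B5 = {a, c, g}
Tree: B1–B2, B2–B3, B2–B4, B4–B5

The largest bag has 3 vertices, giving width 2; this decomposition certifies tw(G) ≤ 2. On the other hand G contains the 3-clique {a, c, g}. A clique must lie in a single bag of any decomposition, so no decomposition can have width below 2. The upper and lower bounds meet at 2, so that is the treewidth.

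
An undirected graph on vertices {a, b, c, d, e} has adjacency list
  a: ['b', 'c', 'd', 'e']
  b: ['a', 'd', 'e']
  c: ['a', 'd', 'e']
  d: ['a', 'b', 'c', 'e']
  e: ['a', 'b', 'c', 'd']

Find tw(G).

3

A width-3 tree decomposition is:
Bags: B1 = {a, b, d, e}  B2 = {a, c, d, e}
Tree: B1–B2
The largest bag has 4 vertices, giving width 3; this decomposition certifies tw(G) ≤ 3. On the other hand G contains the 4-clique {a, c, d, e}. A clique must lie in a single bag of any decomposition, so no decomposition can have width below 3. The upper and lower bounds meet at 3, so that is the treewidth.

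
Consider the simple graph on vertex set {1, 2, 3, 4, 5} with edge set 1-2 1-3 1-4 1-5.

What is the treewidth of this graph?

A width-1 tree decomposition is:
Bags: B1 = {1, 3}  B2 = {1, 4}  B3 = {1, 5}  B4 = {1, 2}
Tree: B1–B2, B1–B3, B1–B4
Every bag has size at most 2, so the width is 2 − 1 = 1 and tw(G) ≤ 1. Any graph with an edge has treewidth ≥ 1, and G has the edge 3–1. The upper and lower bounds meet at 1, so that is the treewidth.

1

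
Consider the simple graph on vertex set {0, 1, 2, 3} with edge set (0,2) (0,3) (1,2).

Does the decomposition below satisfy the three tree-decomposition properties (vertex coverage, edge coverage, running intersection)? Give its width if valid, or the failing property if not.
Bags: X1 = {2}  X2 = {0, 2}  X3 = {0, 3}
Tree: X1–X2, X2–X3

A tree decomposition must satisfy three properties: every vertex lies in some bag; for every edge, both endpoints lie together in some bag; and for every vertex, the bags containing it form a connected subtree. Here vertex 1 appears in no bag, so the decomposition is invalid.

No — vertex 1 appears in no bag.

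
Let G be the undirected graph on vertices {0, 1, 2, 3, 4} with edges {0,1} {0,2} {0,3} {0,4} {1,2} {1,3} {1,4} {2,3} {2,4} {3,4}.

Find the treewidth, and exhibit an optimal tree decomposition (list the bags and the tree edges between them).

With just one bag of size 5, the width is 5 − 1 = 4, so tw(G) ≤ 4. On the other hand G contains the 5-clique {0, 1, 2, 3, 4}. A clique must lie in a single bag of any decomposition, so no decomposition can have width below 4. The upper and lower bounds meet at 4, so that is the treewidth.

Treewidth 4.
One optimal decomposition is:
Bags: B1 = {0, 1, 2, 3, 4}
Tree: (single bag)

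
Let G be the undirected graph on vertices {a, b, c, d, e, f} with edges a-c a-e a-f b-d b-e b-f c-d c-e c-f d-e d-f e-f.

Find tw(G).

3

A width-3 tree decomposition is:
Bags: B1 = {c, d, e, f}  B2 = {a, c, e, f}  B3 = {b, d, e, f}
Tree: B1–B2, B1–B3
Every bag has size at most 4, so the width is 4 − 1 = 3 and tw(G) ≤ 3. Conversely, {c, d, e, f} is a clique of size 4, and the vertices of any clique must share a bag in every tree decomposition; so some bag has ≥ 4 vertices and tw(G) ≥ 3. Combining the bounds, tw(G) = 3.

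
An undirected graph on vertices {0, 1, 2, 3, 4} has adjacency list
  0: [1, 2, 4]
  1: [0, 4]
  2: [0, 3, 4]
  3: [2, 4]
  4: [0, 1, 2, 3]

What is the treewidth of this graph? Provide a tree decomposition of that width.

Every bag has size at most 3, so the width is 3 − 1 = 2 and tw(G) ≤ 2. Conversely, {0, 1, 4} is a clique of size 3, and the vertices of any clique must share a bag in every tree decomposition; so some bag has ≥ 3 vertices and tw(G) ≥ 2. Combining the bounds, tw(G) = 2.

Treewidth 2.
One such decomposition:
Bags: B1 = {2, 3, 4}  B2 = {0, 2, 4}  B3 = {0, 1, 4}
Tree: B1–B2, B2–B3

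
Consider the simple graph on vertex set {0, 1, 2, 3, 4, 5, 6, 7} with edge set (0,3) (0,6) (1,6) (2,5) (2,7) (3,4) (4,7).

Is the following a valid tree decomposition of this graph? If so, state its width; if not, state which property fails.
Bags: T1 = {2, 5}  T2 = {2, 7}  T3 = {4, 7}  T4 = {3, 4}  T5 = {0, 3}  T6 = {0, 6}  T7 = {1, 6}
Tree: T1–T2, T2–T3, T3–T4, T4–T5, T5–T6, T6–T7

Every vertex of G appears in some bag (union = {0, 1, 2, 3, 4, 5, 6, 7}); every edge is covered by a bag; and for each vertex v the set of bags containing v is connected in the bag tree. The decomposition is therefore valid. The largest bag has 2 vertices, so the width is 1.

Yes; width 1.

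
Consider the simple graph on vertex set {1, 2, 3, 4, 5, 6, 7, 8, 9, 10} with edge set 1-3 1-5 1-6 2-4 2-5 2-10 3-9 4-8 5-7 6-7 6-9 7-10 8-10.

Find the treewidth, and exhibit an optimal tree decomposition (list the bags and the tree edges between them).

Every bag has size at most 3, so the width is 3 − 1 = 2 and tw(G) ≤ 2. For the lower bound, G contains the cycle 4–8–10–2–4, so G is not a forest; only forests have treewidth ≤ 1, hence tw(G) ≥ 2. Combining the bounds, tw(G) = 2.

Treewidth 2.
One optimal decomposition is:
Bags: B1 = {2, 4, 8}  B2 = {2, 8, 10}  B3 = {2, 5, 10}  B4 = {5, 7, 10}  B5 = {1, 5, 7}  B6 = {1, 6, 7}  B7 = {1, 3, 6}  B8 = {3, 6, 9}
Tree: B1–B2, B2–B3, B3–B4, B4–B5, B5–B6, B6–B7, B7–B8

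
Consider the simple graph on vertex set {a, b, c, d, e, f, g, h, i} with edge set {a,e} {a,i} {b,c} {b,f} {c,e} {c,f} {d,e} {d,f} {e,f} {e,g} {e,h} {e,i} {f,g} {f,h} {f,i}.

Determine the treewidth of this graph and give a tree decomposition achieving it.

Treewidth 2.
One optimal decomposition is:
Bags: B1 = {c, e, f}  B2 = {d, e, f}  B3 = {e, f, g}  B4 = {e, f, h}  B5 = {e, f, i}  B6 = {b, c, f}  B7 = {a, e, i}
Tree: B1–B2, B1–B3, B2–B4, B1–B5, B1–B6, B5–B7

The largest bag has 3 vertices, giving width 2; this decomposition certifies tw(G) ≤ 2. For the lower bound, the 3 vertices {a, e, i} are pairwise adjacent, and any tree decomposition puts a clique entirely inside one bag — forcing width ≥ 2. The upper and lower bounds meet at 2, so that is the treewidth.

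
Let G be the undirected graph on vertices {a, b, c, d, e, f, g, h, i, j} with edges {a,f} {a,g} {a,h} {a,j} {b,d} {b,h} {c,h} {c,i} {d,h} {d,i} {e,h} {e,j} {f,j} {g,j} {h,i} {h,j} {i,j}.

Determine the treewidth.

A width-2 tree decomposition is:
Bags: B1 = {h, i, j}  B2 = {c, h, i}  B3 = {a, h, j}  B4 = {a, g, j}  B5 = {a, f, j}  B6 = {d, h, i}  B7 = {e, h, j}  B8 = {b, d, h}
Tree: B1–B2, B1–B3, B3–B4, B3–B5, B1–B6, B1–B7, B6–B8
Every bag has size at most 3, so the width is 3 − 1 = 2 and tw(G) ≤ 2. Conversely, {a, g, j} is a clique of size 3, and the vertices of any clique must share a bag in every tree decomposition; so some bag has ≥ 3 vertices and tw(G) ≥ 2. Hence tw(G) = 2 exactly.

2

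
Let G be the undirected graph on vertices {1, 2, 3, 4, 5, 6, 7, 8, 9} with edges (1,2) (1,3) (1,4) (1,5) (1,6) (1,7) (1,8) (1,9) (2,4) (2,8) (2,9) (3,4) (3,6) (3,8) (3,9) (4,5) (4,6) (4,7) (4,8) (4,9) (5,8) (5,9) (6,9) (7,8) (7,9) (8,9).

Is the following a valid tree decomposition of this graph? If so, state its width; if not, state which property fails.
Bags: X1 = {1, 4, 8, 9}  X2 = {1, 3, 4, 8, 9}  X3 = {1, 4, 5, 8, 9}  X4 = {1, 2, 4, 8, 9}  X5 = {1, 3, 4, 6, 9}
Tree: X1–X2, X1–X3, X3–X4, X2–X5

No — vertex 7 appears in no bag.

A tree decomposition must satisfy three properties: every vertex lies in some bag; for every edge, both endpoints lie together in some bag; and for every vertex, the bags containing it form a connected subtree. Here vertex 7 appears in no bag, so the decomposition is invalid.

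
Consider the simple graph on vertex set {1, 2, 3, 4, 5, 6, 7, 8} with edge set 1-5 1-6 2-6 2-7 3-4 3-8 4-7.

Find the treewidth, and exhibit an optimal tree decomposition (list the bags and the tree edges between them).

Every bag has size at most 2, so the width is 2 − 1 = 1 and tw(G) ≤ 1. Since G has at least one edge (e.g. 8–3), it is not an edgeless graph, so tw(G) ≥ 1. Hence tw(G) = 1 exactly.

Treewidth 1.
One such decomposition:
Bags: B1 = {3, 8}  B2 = {3, 4}  B3 = {4, 7}  B4 = {2, 7}  B5 = {2, 6}  B6 = {1, 6}  B7 = {1, 5}
Tree: B1–B2, B2–B3, B3–B4, B4–B5, B5–B6, B6–B7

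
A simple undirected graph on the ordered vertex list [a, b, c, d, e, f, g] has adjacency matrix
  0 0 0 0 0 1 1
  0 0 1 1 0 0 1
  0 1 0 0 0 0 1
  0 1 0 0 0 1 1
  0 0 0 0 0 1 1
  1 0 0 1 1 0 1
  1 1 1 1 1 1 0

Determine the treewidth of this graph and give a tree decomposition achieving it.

Treewidth 2.
Bags: B1 = {d, f, g}  B2 = {b, d, g}  B3 = {e, f, g}  B4 = {a, f, g}  B5 = {b, c, g}
Tree: B1–B2, B1–B3, B3–B4, B2–B5

Each bag holds 3 vertices, so the decomposition has width 2, which upper-bounds the treewidth. For the lower bound, the 3 vertices {b, c, g} are pairwise adjacent, and any tree decomposition puts a clique entirely inside one bag — forcing width ≥ 2. Therefore the treewidth is 2.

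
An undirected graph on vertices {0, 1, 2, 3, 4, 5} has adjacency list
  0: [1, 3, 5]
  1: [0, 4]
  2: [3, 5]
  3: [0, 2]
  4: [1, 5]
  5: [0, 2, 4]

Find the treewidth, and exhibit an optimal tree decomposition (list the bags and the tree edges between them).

Treewidth 2.
One such decomposition:
Bags: B1 = {0, 2, 3}  B2 = {0, 2, 5}  B3 = {0, 1, 5}  B4 = {1, 4, 5}
Tree: B1–B2, B2–B3, B3–B4

Each bag holds 3 vertices, so the decomposition has width 2, which upper-bounds the treewidth. Since 3–2–5–0–3 is a cycle in G, G is not acyclic. Forests are exactly the graphs of treewidth ≤ 1, so tw(G) ≥ 2. Combining the bounds, tw(G) = 2.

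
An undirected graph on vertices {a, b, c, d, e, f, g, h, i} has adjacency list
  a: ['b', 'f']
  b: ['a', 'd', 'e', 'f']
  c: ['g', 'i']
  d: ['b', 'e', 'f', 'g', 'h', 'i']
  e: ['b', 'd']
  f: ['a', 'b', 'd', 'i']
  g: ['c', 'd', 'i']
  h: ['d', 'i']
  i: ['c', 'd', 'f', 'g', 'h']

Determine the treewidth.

A width-2 tree decomposition is:
Bags: B1 = {d, f, i}  B2 = {b, d, f}  B3 = {b, d, e}  B4 = {d, g, i}  B5 = {a, b, f}  B6 = {c, g, i}  B7 = {d, h, i}
Tree: B1–B2, B2–B3, B1–B4, B2–B5, B4–B6, B4–B7
Each bag holds 3 vertices, so the decomposition has width 2, which upper-bounds the treewidth. Conversely, {b, d, e} is a clique of size 3, and the vertices of any clique must share a bag in every tree decomposition; so some bag has ≥ 3 vertices and tw(G) ≥ 2. Combining the bounds, tw(G) = 2.

2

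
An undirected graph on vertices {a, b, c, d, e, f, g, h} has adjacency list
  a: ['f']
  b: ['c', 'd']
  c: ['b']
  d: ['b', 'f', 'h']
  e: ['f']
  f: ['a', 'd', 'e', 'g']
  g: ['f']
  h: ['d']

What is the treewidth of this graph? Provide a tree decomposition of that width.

The largest bag has 2 vertices, giving width 1; this decomposition certifies tw(G) ≤ 1. Any graph with an edge has treewidth ≥ 1, and G has the edge b–d. Hence tw(G) = 1 exactly.

Treewidth 1.
One such decomposition:
Bags: B1 = {b, d}  B2 = {d, h}  B3 = {d, f}  B4 = {e, f}  B5 = {f, g}  B6 = {a, f}  B7 = {b, c}
Tree: B1–B2, B2–B3, B3–B4, B3–B5, B3–B6, B1–B7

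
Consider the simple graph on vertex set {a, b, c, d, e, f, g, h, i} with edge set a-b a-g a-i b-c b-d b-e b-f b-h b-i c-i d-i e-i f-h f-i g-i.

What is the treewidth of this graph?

2

A width-2 tree decomposition is:
Bags: B1 = {b, c, i}  B2 = {a, b, i}  B3 = {b, e, i}  B4 = {b, f, i}  B5 = {b, f, h}  B6 = {b, d, i}  B7 = {a, g, i}
Tree: B1–B2, B1–B3, B3–B4, B4–B5, B1–B6, B2–B7
Every bag has size at most 3, so the width is 3 − 1 = 2 and tw(G) ≤ 2. On the other hand G contains the 3-clique {a, g, i}. A clique must lie in a single bag of any decomposition, so no decomposition can have width below 2. Therefore the treewidth is 2.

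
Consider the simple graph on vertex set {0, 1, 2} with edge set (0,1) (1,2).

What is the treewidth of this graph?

1

A width-1 tree decomposition is:
Bags: B1 = {1, 2}  B2 = {0, 1}
Tree: B1–B2
The largest bag has 2 vertices, giving width 1; this decomposition certifies tw(G) ≤ 1. G has an edge, so its treewidth is at least 1. Combining the bounds, tw(G) = 1.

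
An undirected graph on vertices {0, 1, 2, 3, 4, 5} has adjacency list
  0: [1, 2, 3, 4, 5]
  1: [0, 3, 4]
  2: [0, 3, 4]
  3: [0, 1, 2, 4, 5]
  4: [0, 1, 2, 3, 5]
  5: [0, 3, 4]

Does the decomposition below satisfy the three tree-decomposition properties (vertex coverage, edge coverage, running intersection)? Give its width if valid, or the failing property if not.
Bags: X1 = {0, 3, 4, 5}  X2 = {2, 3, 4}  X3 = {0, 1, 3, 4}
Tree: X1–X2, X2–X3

A tree decomposition must satisfy three properties: every vertex lies in some bag; for every edge, both endpoints lie together in some bag; and for every vertex, the bags containing it form a connected subtree. Here edge (0,2) lies in no bag, so the decomposition is invalid.

No — edge (0,2) lies in no bag.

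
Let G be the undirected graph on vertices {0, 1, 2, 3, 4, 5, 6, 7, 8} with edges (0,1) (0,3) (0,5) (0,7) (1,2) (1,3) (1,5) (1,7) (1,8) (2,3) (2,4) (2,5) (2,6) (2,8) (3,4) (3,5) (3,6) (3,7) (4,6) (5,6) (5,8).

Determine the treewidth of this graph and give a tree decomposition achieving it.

Every bag has size at most 4, so the width is 4 − 1 = 3 and tw(G) ≤ 3. For the lower bound, the 4 vertices {1, 2, 5, 8} are pairwise adjacent, and any tree decomposition puts a clique entirely inside one bag — forcing width ≥ 3. Combining the bounds, tw(G) = 3.

Treewidth 3.
One optimal decomposition is:
Bags: B1 = {2, 3, 5, 6}  B2 = {2, 3, 4, 6}  B3 = {1, 2, 3, 5}  B4 = {0, 1, 3, 5}  B5 = {1, 2, 5, 8}  B6 = {0, 1, 3, 7}
Tree: B1–B2, B1–B3, B3–B4, B3–B5, B4–B6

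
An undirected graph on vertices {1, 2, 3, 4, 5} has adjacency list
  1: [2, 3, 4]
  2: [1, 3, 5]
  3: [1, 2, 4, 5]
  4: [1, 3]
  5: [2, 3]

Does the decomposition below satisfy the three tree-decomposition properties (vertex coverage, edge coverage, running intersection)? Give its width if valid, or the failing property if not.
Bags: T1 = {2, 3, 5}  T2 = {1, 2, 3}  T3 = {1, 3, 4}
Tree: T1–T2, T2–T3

Yes; width 2.

Every vertex of G appears in some bag (union = {1, 2, 3, 4, 5}); every edge is covered by a bag; and for each vertex v the set of bags containing v is connected in the bag tree. The decomposition is therefore valid. The largest bag has 3 vertices, so the width is 2.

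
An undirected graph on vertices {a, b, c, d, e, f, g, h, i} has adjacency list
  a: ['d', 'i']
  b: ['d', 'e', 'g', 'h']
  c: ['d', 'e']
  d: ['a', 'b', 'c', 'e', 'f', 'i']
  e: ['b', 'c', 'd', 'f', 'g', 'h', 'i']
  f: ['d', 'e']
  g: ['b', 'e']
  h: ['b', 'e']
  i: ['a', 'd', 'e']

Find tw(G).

A width-2 tree decomposition is:
Bags: B1 = {d, e, i}  B2 = {d, e, f}  B3 = {b, d, e}  B4 = {b, e, g}  B5 = {a, d, i}  B6 = {c, d, e}  B7 = {b, e, h}
Tree: B1–B2, B1–B3, B3–B4, B1–B5, B2–B6, B4–B7
The largest bag has 3 vertices, giving width 2; this decomposition certifies tw(G) ≤ 2. Conversely, {c, d, e} is a clique of size 3, and the vertices of any clique must share a bag in every tree decomposition; so some bag has ≥ 3 vertices and tw(G) ≥ 2. The upper and lower bounds meet at 2, so that is the treewidth.

2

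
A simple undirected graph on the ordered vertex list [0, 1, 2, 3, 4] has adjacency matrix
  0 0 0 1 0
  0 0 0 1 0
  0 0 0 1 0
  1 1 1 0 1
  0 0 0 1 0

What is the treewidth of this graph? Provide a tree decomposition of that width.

Treewidth 1.
One optimal decomposition is:
Bags: B1 = {3, 4}  B2 = {1, 3}  B3 = {2, 3}  B4 = {0, 3}
Tree: B1–B2, B2–B3, B3–B4

The largest bag has 2 vertices, giving width 1; this decomposition certifies tw(G) ≤ 1. G has an edge, so its treewidth is at least 1. Therefore the treewidth is 1.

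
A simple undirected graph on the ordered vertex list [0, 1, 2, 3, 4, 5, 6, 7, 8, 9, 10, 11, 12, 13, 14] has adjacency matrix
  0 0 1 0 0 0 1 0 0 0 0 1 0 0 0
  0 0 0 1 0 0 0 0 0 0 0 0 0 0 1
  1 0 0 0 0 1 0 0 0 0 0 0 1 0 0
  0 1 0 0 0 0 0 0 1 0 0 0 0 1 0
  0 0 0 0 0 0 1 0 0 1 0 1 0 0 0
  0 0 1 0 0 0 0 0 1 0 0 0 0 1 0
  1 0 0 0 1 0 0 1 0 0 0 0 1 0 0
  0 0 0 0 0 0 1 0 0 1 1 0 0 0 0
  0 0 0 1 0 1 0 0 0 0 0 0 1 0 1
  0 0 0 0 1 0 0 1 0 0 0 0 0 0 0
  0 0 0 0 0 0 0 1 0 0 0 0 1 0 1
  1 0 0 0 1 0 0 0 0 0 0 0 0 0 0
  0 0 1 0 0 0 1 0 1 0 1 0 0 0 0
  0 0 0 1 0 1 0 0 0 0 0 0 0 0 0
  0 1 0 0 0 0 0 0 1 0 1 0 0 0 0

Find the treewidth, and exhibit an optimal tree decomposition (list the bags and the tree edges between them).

Every bag has size at most 4, so the width is 4 − 1 = 3 and tw(G) ≤ 3. For the lower bound: the 4 vertex sets {1,3,13}, {5}, {8}, {2,10,12,14} are disjoint, each induces a connected subgraph, and every pair is joined by at least one edge of G. Contracting each set to a single vertex therefore yields K_{4} as a minor, and since treewidth is minor-monotone, tw(G) ≥ tw(K_{4}) = 3. The upper and lower bounds meet at 3, so that is the treewidth.

Treewidth 3.
One such decomposition:
Bags: B1 = {1, 3, 5, 13}  B2 = {1, 3, 5, 8}  B3 = {1, 5, 8, 14}  B4 = {2, 5, 8, 14}  B5 = {2, 8, 12, 14}  B6 = {2, 10, 12, 14}  B7 = {0, 2, 10, 12}  B8 = {0, 6, 10, 12}  B9 = {0, 6, 7, 10}  B10 = {0, 6, 7, 11}  B11 = {4, 6, 7, 11}  B12 = {4, 7, 9, 11}
Tree: B1–B2, B2–B3, B3–B4, B4–B5, B5–B6, B6–B7, B7–B8, B8–B9, B9–B10, B10–B11, B11–B12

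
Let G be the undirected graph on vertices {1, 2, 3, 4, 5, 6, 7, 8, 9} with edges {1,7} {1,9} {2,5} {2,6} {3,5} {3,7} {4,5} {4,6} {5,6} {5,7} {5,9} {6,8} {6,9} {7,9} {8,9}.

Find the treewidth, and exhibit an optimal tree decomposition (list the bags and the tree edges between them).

Every bag has size at most 3, so the width is 3 − 1 = 2 and tw(G) ≤ 2. On the other hand G contains the 3-clique {6, 8, 9}. A clique must lie in a single bag of any decomposition, so no decomposition can have width below 2. The upper and lower bounds meet at 2, so that is the treewidth.

Treewidth 2.
Bags: B1 = {5, 7, 9}  B2 = {5, 6, 9}  B3 = {4, 5, 6}  B4 = {1, 7, 9}  B5 = {6, 8, 9}  B6 = {3, 5, 7}  B7 = {2, 5, 6}
Tree: B1–B2, B2–B3, B1–B4, B2–B5, B1–B6, B3–B7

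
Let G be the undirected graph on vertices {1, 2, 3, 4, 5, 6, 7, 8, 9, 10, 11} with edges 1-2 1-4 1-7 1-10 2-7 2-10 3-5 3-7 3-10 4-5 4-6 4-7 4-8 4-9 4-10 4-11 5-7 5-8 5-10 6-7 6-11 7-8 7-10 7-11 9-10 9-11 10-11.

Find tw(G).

3

A width-3 tree decomposition is:
Bags: B1 = {1, 4, 7, 10}  B2 = {4, 7, 10, 11}  B3 = {4, 6, 7, 11}  B4 = {4, 5, 7, 10}  B5 = {3, 5, 7, 10}  B6 = {4, 9, 10, 11}  B7 = {4, 5, 7, 8}  B8 = {1, 2, 7, 10}
Tree: B1–B2, B2–B3, B1–B4, B4–B5, B2–B6, B4–B7, B1–B8
The largest bag has 4 vertices, giving width 3; this decomposition certifies tw(G) ≤ 3. Conversely, {4, 9, 10, 11} is a clique of size 4, and the vertices of any clique must share a bag in every tree decomposition; so some bag has ≥ 4 vertices and tw(G) ≥ 3. Therefore the treewidth is 3.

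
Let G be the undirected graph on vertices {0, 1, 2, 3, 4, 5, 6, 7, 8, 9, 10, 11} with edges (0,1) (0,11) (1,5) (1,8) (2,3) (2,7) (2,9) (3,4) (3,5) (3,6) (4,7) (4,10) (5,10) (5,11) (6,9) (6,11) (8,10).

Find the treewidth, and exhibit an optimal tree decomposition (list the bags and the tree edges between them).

Every bag has size at most 4, so the width is 4 − 1 = 3 and tw(G) ≤ 3. For the lower bound: the 4 vertex sets {0,1,8}, {10}, {5}, {3,4,6,11} are disjoint, each induces a connected subgraph, and every pair is joined by at least one edge of G. Contracting each set to a single vertex therefore yields K_{4} as a minor, and since treewidth is minor-monotone, tw(G) ≥ tw(K_{4}) = 3. Combining the bounds, tw(G) = 3.

Treewidth 3.
Bags: B1 = {0, 1, 8, 10}  B2 = {0, 1, 5, 10}  B3 = {0, 5, 10, 11}  B4 = {4, 5, 10, 11}  B5 = {3, 4, 5, 11}  B6 = {3, 4, 6, 11}  B7 = {3, 4, 6, 7}  B8 = {2, 3, 6, 7}  B9 = {2, 6, 7, 9}
Tree: B1–B2, B2–B3, B3–B4, B4–B5, B5–B6, B6–B7, B7–B8, B8–B9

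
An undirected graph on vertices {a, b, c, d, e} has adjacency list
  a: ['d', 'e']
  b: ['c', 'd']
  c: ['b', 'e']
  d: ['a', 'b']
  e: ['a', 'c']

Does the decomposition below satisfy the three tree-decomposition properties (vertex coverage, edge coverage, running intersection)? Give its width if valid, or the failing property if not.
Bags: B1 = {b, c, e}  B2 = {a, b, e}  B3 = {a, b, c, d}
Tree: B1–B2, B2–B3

A tree decomposition must satisfy three properties: every vertex lies in some bag; for every edge, both endpoints lie together in some bag; and for every vertex, the bags containing it form a connected subtree. Here bags containing vertex c are not connected in the tree, so the decomposition is invalid.

No — bags containing vertex c are not connected in the tree.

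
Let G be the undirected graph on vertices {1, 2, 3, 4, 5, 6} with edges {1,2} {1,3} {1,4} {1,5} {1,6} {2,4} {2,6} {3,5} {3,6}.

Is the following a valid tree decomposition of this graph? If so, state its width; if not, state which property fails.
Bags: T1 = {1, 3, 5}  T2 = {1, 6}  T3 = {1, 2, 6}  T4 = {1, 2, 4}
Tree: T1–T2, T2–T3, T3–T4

A tree decomposition must satisfy three properties: every vertex lies in some bag; for every edge, both endpoints lie together in some bag; and for every vertex, the bags containing it form a connected subtree. Here edge (3,6) lies in no bag, so the decomposition is invalid.

No — edge (3,6) lies in no bag.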